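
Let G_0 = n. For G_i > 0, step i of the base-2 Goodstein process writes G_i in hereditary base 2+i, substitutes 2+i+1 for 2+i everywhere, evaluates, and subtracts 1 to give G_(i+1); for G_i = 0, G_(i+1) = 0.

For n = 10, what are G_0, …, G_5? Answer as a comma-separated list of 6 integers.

i=0: 10 = 2^(2 + 1) + 2 (b=2); 2→3: 3^(3 + 1) + 3 = 84; 84−1 = 83
i=1: 83 = 3^(3 + 1) + 2 (b=3); 3→4: 4^(4 + 1) + 2 = 1026; 1026−1 = 1025
i=2: 1025 = 4^(4 + 1) + 1 (b=4); 4→5: 5^(5 + 1) + 1 = 15626; 15626−1 = 15625
i=3: 15625 = 5^(5 + 1) (b=5); 5→6: 6^(6 + 1) = 279936; 279936−1 = 279935
i=4: 279935 = 5·6^6 + 5·6^5 + 5·6^4 + 5·6^3 + 5·6^2 + 5·6 + 5 (b=6); 6→7: 5·7^7 + 5·7^5 + 5·7^4 + 5·7^3 + 5·7^2 + 5·7 + 5 = 4215755; 4215755−1 = 4215754

10, 83, 1025, 15625, 279935, 4215754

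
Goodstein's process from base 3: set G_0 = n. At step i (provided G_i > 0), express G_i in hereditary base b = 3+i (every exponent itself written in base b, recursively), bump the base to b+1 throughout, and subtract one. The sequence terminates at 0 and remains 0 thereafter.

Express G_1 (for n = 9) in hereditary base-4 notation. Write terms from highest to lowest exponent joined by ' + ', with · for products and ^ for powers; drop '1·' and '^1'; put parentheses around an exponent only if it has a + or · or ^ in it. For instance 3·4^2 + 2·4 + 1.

3·4 + 3

(0) 9|_3 = 3^2 ↦ 4^2|_4 = 16 ⇒ 15
(1) 15|_4 = 3·4 + 3 ↦ 3·5 + 3|_5 = 18 ⇒ 17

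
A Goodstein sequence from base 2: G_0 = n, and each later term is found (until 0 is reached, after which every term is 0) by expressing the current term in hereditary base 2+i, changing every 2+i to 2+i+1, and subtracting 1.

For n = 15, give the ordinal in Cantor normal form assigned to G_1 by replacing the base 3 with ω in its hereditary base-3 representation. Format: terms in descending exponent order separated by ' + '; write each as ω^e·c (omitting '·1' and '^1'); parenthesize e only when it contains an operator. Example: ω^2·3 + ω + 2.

ω^(ω + 1) + ω^ω + ω

i=0: 15 = 2^(2 + 1) + 2^2 + 2 + 1 (b=2); 2→3: 3^(3 + 1) + 3^3 + 3 + 1 = 112; 112−1 = 111
i=1: 111 = 3^(3 + 1) + 3^3 + 3 (b=3); 3→4: 4^(4 + 1) + 4^4 + 4 = 1284; 1284−1 = 1283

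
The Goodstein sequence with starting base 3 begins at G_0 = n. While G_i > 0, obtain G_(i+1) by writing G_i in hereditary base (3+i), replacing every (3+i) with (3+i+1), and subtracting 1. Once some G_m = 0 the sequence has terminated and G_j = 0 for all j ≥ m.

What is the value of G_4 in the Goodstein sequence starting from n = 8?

(0) 8|_3 = 2·3 + 2 ↦ 2·4 + 2|_4 = 10 ⇒ 9
(1) 9|_4 = 2·4 + 1 ↦ 2·5 + 1|_5 = 11 ⇒ 10
(2) 10|_5 = 2·5 ↦ 2·6|_6 = 12 ⇒ 11
(3) 11|_6 = 6 + 5 ↦ 7 + 5|_7 = 12 ⇒ 11
(4) 11|_7 = 7 + 4 ↦ 8 + 4|_8 = 12 ⇒ 11

11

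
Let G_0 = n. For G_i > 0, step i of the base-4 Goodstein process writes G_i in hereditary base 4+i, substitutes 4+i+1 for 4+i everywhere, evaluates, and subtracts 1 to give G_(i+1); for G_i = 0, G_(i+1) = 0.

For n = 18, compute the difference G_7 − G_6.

G_0=18  [base 4] 4^2 + 2  →[4↦5]→  5^2 + 2 = 27  −1 ⇒ G_1=26
G_1=26  [base 5] 5^2 + 1  →[5↦6]→  6^2 + 1 = 37  −1 ⇒ G_2=36
G_2=36  [base 6] 6^2  →[6↦7]→  7^2 = 49  −1 ⇒ G_3=48
G_3=48  [base 7] 6·7 + 6  →[7↦8]→  6·8 + 6 = 54  −1 ⇒ G_4=53
G_4=53  [base 8] 6·8 + 5  →[8↦9]→  6·9 + 5 = 59  −1 ⇒ G_5=58
G_5=58  [base 9] 6·9 + 4  →[9↦10]→  6·10 + 4 = 64  −1 ⇒ G_6=63
G_6=63  [base 10] 6·10 + 3  →[10↦11]→  6·11 + 3 = 69  −1 ⇒ G_7=68

5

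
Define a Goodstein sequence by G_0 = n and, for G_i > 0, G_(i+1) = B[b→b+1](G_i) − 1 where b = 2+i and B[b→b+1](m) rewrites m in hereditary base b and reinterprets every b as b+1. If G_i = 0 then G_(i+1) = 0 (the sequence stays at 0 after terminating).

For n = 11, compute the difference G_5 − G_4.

step 0: 11 = 2^(2 + 1) + 2 + 1; sub 3 for 2: 3^(3 + 1) + 3 + 1; = 85; G_1 = 85−1 = 84
step 1: 84 = 3^(3 + 1) + 3; sub 4 for 3: 4^(4 + 1) + 4; = 1028; G_2 = 1028−1 = 1027
step 2: 1027 = 4^(4 + 1) + 3; sub 5 for 4: 5^(5 + 1) + 3; = 15628; G_3 = 15628−1 = 15627
step 3: 15627 = 5^(5 + 1) + 2; sub 6 for 5: 6^(6 + 1) + 2; = 279938; G_4 = 279938−1 = 279937
step 4: 279937 = 6^(6 + 1) + 1; sub 7 for 6: 7^(7 + 1) + 1; = 5764802; G_5 = 5764802−1 = 5764801

5484864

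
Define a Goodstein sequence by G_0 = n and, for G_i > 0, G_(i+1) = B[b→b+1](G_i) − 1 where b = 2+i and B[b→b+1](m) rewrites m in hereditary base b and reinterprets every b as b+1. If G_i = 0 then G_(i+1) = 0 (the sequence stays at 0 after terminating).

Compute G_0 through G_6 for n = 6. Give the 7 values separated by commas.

6 —HB2→ 2^2 + 2 —bump→ 3^3 + 3 = 30 —(−1)→ 29
29 —HB3→ 3^3 + 2 —bump→ 4^4 + 2 = 258 —(−1)→ 257
257 —HB4→ 4^4 + 1 —bump→ 5^5 + 1 = 3126 —(−1)→ 3125
3125 —HB5→ 5^5 —bump→ 6^6 = 46656 —(−1)→ 46655
46655 —HB6→ 5·6^5 + 5·6^4 + 5·6^3 + 5·6^2 + 5·6 + 5 —bump→ 5·7^5 + 5·7^4 + 5·7^3 + 5·7^2 + 5·7 + 5 = 98040 —(−1)→ 98039
98039 —HB7→ 5·7^5 + 5·7^4 + 5·7^3 + 5·7^2 + 5·7 + 4 —bump→ 5·8^5 + 5·8^4 + 5·8^3 + 5·8^2 + 5·8 + 4 = 187244 —(−1)→ 187243

6, 29, 257, 3125, 46655, 98039, 187243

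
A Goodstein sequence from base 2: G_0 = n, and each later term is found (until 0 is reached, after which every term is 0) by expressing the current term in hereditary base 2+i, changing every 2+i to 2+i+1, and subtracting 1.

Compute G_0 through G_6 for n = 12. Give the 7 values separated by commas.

12, 107, 1065, 15685, 280019, 5764910, 134217867

base 2: 12 = 2^(2 + 1) + 2^2; at 3: 3^(3 + 1) + 3^3 = 108; next = 107
base 3: 107 = 3^(3 + 1) + 2·3^2 + 2·3 + 2; at 4: 4^(4 + 1) + 2·4^2 + 2·4 + 2 = 1066; next = 1065
base 4: 1065 = 4^(4 + 1) + 2·4^2 + 2·4 + 1; at 5: 5^(5 + 1) + 2·5^2 + 2·5 + 1 = 15686; next = 15685
base 5: 15685 = 5^(5 + 1) + 2·5^2 + 2·5; at 6: 6^(6 + 1) + 2·6^2 + 2·6 = 280020; next = 280019
base 6: 280019 = 6^(6 + 1) + 2·6^2 + 6 + 5; at 7: 7^(7 + 1) + 2·7^2 + 7 + 5 = 5764911; next = 5764910
base 7: 5764910 = 7^(7 + 1) + 2·7^2 + 7 + 4; at 8: 8^(8 + 1) + 2·8^2 + 8 + 4 = 134217868; next = 134217867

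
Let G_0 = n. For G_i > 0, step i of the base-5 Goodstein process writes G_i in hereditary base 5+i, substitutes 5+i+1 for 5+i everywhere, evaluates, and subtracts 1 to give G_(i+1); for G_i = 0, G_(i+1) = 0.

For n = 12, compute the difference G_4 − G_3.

0

base 5: 12 = 2·5 + 2; at 6: 2·6 + 2 = 14; next = 13
base 6: 13 = 2·6 + 1; at 7: 2·7 + 1 = 15; next = 14
base 7: 14 = 2·7; at 8: 2·8 = 16; next = 15
base 8: 15 = 8 + 7; at 9: 9 + 7 = 16; next = 15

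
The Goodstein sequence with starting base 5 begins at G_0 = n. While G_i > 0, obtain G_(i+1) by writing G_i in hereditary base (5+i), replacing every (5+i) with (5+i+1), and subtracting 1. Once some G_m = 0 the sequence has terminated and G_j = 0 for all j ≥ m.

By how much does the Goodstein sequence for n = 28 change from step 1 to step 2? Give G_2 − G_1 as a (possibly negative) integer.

G_0 = 28. HB_5(28) = 5^2 + 3. Bump = 39. G_1 = 38.
G_1 = 38. HB_6(38) = 6^2 + 2. Bump = 51. G_2 = 50.

12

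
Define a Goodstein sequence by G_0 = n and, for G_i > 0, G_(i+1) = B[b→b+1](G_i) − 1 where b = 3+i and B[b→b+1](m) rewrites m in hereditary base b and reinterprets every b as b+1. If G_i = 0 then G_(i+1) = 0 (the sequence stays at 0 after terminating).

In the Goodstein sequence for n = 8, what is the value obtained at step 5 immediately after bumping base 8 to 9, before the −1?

8 —HB3→ 2·3 + 2 —bump→ 2·4 + 2 = 10 —(−1)→ 9
9 —HB4→ 2·4 + 1 —bump→ 2·5 + 1 = 11 —(−1)→ 10
10 —HB5→ 2·5 —bump→ 2·6 = 12 —(−1)→ 11
11 —HB6→ 6 + 5 —bump→ 7 + 5 = 12 —(−1)→ 11
11 —HB7→ 7 + 4 —bump→ 8 + 4 = 12 —(−1)→ 11
11 —HB8→ 8 + 3 —bump→ 9 + 3 = 12 —(−1)→ 11

12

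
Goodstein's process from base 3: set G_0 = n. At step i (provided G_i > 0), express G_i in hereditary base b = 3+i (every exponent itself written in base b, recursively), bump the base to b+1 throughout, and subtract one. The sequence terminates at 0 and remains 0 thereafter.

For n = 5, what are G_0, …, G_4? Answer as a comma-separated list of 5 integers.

G_0=5  [base 3] 3 + 2  →[3↦4]→  4 + 2 = 6  −1 ⇒ G_1=5
G_1=5  [base 4] 4 + 1  →[4↦5]→  5 + 1 = 6  −1 ⇒ G_2=5
G_2=5  [base 5] 5  →[5↦6]→  6 = 6  −1 ⇒ G_3=5
G_3=5  [base 6] 5  →[6↦7]→  5 = 5  −1 ⇒ G_4=4

5, 5, 5, 5, 4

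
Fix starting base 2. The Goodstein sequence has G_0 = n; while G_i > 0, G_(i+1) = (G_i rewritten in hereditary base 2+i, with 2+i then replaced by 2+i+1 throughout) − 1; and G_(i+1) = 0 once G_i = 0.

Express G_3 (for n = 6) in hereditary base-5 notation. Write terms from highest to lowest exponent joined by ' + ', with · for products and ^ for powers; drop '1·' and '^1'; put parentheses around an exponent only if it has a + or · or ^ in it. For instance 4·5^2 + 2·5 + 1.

5^5

(0) 6|_2 = 2^2 + 2 ↦ 3^3 + 3|_3 = 30 ⇒ 29
(1) 29|_3 = 3^3 + 2 ↦ 4^4 + 2|_4 = 258 ⇒ 257
(2) 257|_4 = 4^4 + 1 ↦ 5^5 + 1|_5 = 3126 ⇒ 3125
(3) 3125|_5 = 5^5 ↦ 6^6|_6 = 46656 ⇒ 46655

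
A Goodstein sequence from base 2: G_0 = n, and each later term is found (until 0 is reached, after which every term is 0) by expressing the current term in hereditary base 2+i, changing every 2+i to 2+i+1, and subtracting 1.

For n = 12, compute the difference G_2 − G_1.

958

base 2: 12 = 2^(2 + 1) + 2^2; at 3: 3^(3 + 1) + 3^3 = 108; next = 107
base 3: 107 = 3^(3 + 1) + 2·3^2 + 2·3 + 2; at 4: 4^(4 + 1) + 2·4^2 + 2·4 + 2 = 1066; next = 1065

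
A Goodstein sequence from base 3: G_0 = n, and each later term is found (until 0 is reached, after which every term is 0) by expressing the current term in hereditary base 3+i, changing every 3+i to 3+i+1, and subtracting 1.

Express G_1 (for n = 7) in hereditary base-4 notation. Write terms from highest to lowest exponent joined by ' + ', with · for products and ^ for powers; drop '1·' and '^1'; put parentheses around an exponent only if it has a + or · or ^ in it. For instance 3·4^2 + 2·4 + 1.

i=0: 7 = 2·3 + 1 (b=3); 3→4: 2·4 + 1 = 9; 9−1 = 8
i=1: 8 = 2·4 (b=4); 4→5: 2·5 = 10; 10−1 = 9

2·4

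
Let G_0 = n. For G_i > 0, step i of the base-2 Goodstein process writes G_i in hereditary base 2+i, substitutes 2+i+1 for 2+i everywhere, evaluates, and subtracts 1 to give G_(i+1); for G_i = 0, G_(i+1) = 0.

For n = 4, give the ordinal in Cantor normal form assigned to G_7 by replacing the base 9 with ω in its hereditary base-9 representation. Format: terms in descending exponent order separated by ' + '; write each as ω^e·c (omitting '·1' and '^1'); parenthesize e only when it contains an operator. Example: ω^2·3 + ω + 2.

i=0: 4 = 2^2 (b=2); 2→3: 3^3 = 27; 27−1 = 26
i=1: 26 = 2·3^2 + 2·3 + 2 (b=3); 3→4: 2·4^2 + 2·4 + 2 = 42; 42−1 = 41
i=2: 41 = 2·4^2 + 2·4 + 1 (b=4); 4→5: 2·5^2 + 2·5 + 1 = 61; 61−1 = 60
i=3: 60 = 2·5^2 + 2·5 (b=5); 5→6: 2·6^2 + 2·6 = 84; 84−1 = 83
i=4: 83 = 2·6^2 + 6 + 5 (b=6); 6→7: 2·7^2 + 7 + 5 = 110; 110−1 = 109
i=5: 109 = 2·7^2 + 7 + 4 (b=7); 7→8: 2·8^2 + 8 + 4 = 140; 140−1 = 139
i=6: 139 = 2·8^2 + 8 + 3 (b=8); 8→9: 2·9^2 + 9 + 3 = 174; 174−1 = 173
i=7: 173 = 2·9^2 + 9 + 2 (b=9); 9→10: 2·10^2 + 10 + 2 = 212; 212−1 = 211

ω^2·2 + ω + 2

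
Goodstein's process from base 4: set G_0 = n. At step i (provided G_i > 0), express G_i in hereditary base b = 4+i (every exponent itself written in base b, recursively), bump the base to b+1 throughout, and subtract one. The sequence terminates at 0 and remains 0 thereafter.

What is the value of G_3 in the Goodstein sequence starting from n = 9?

9 —HB4→ 2·4 + 1 —bump→ 2·5 + 1 = 11 —(−1)→ 10
10 —HB5→ 2·5 —bump→ 2·6 = 12 —(−1)→ 11
11 —HB6→ 6 + 5 —bump→ 7 + 5 = 12 —(−1)→ 11

11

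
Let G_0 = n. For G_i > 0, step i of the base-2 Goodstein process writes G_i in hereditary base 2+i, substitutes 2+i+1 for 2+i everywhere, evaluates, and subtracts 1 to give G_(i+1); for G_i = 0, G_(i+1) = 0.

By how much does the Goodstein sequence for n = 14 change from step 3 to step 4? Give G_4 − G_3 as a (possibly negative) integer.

[0] 14 ≡ 2^(2 + 1) + 2^2 + 2 (base 2). Lift 3: 111. −1: 110.
[1] 110 ≡ 3^(3 + 1) + 3^3 + 2 (base 3). Lift 4: 1282. −1: 1281.
[2] 1281 ≡ 4^(4 + 1) + 4^4 + 1 (base 4). Lift 5: 18751. −1: 18750.
[3] 18750 ≡ 5^(5 + 1) + 5^5 (base 5). Lift 6: 326592. −1: 326591.

307841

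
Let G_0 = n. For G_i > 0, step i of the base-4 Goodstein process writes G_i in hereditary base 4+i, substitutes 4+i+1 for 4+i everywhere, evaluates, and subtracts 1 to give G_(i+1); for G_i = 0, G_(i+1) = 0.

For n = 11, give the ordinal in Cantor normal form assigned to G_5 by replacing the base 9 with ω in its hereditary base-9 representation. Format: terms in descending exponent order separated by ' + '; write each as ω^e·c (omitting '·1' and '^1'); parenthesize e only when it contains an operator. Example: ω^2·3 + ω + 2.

ω + 6

step 0: 11 = 2·4 + 3; sub 5 for 4: 2·5 + 3; = 13; G_1 = 13−1 = 12
step 1: 12 = 2·5 + 2; sub 6 for 5: 2·6 + 2; = 14; G_2 = 14−1 = 13
step 2: 13 = 2·6 + 1; sub 7 for 6: 2·7 + 1; = 15; G_3 = 15−1 = 14
step 3: 14 = 2·7; sub 8 for 7: 2·8; = 16; G_4 = 16−1 = 15
step 4: 15 = 8 + 7; sub 9 for 8: 9 + 7; = 16; G_5 = 16−1 = 15
step 5: 15 = 9 + 6; sub 10 for 9: 10 + 6; = 16; G_6 = 16−1 = 15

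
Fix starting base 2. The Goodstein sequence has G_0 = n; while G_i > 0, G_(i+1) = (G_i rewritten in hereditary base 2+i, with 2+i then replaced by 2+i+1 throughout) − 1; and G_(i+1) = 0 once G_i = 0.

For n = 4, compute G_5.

G_0=4  [base 2] 2^2  →[2↦3]→  3^3 = 27  −1 ⇒ G_1=26
G_1=26  [base 3] 2·3^2 + 2·3 + 2  →[3↦4]→  2·4^2 + 2·4 + 2 = 42  −1 ⇒ G_2=41
G_2=41  [base 4] 2·4^2 + 2·4 + 1  →[4↦5]→  2·5^2 + 2·5 + 1 = 61  −1 ⇒ G_3=60
G_3=60  [base 5] 2·5^2 + 2·5  →[5↦6]→  2·6^2 + 2·6 = 84  −1 ⇒ G_4=83
G_4=83  [base 6] 2·6^2 + 6 + 5  →[6↦7]→  2·7^2 + 7 + 5 = 110  −1 ⇒ G_5=109
G_5=109  [base 7] 2·7^2 + 7 + 4  →[7↦8]→  2·8^2 + 8 + 4 = 140  −1 ⇒ G_6=139

109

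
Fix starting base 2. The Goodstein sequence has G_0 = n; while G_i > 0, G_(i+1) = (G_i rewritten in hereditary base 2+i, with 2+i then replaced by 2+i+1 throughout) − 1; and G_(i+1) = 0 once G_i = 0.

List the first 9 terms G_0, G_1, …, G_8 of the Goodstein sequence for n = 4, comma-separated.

base 2: 4 = 2^2; at 3: 3^3 = 27; next = 26
base 3: 26 = 2·3^2 + 2·3 + 2; at 4: 2·4^2 + 2·4 + 2 = 42; next = 41
base 4: 41 = 2·4^2 + 2·4 + 1; at 5: 2·5^2 + 2·5 + 1 = 61; next = 60
base 5: 60 = 2·5^2 + 2·5; at 6: 2·6^2 + 2·6 = 84; next = 83
base 6: 83 = 2·6^2 + 6 + 5; at 7: 2·7^2 + 7 + 5 = 110; next = 109
base 7: 109 = 2·7^2 + 7 + 4; at 8: 2·8^2 + 8 + 4 = 140; next = 139
base 8: 139 = 2·8^2 + 8 + 3; at 9: 2·9^2 + 9 + 3 = 174; next = 173
base 9: 173 = 2·9^2 + 9 + 2; at 10: 2·10^2 + 10 + 2 = 212; next = 211

4, 26, 41, 60, 83, 109, 139, 173, 211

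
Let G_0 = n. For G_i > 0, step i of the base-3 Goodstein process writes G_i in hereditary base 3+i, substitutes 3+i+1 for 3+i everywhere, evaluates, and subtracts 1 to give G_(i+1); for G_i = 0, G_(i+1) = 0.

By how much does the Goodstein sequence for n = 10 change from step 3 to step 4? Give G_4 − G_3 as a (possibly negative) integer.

3

base 3: 10 = 3^2 + 1; at 4: 4^2 + 1 = 17; next = 16
base 4: 16 = 4^2; at 5: 5^2 = 25; next = 24
base 5: 24 = 4·5 + 4; at 6: 4·6 + 4 = 28; next = 27
base 6: 27 = 4·6 + 3; at 7: 4·7 + 3 = 31; next = 30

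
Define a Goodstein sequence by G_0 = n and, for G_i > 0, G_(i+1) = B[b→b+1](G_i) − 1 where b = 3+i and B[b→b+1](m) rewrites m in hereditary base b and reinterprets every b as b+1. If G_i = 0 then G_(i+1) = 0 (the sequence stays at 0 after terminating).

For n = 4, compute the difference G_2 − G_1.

[0] 4 ≡ 3 + 1 (base 3). Lift 4: 5. −1: 4.
[1] 4 ≡ 4 (base 4). Lift 5: 5. −1: 4.

0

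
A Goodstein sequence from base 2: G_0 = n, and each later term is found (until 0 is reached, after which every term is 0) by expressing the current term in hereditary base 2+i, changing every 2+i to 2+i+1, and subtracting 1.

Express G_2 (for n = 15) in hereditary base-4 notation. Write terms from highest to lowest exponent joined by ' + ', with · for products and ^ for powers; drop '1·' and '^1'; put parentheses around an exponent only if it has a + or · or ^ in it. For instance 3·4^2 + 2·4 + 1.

4^(4 + 1) + 4^4 + 3

i=0: 15 = 2^(2 + 1) + 2^2 + 2 + 1 (b=2); 2→3: 3^(3 + 1) + 3^3 + 3 + 1 = 112; 112−1 = 111
i=1: 111 = 3^(3 + 1) + 3^3 + 3 (b=3); 3→4: 4^(4 + 1) + 4^4 + 4 = 1284; 1284−1 = 1283
i=2: 1283 = 4^(4 + 1) + 4^4 + 3 (b=4); 4→5: 5^(5 + 1) + 5^5 + 3 = 18753; 18753−1 = 18752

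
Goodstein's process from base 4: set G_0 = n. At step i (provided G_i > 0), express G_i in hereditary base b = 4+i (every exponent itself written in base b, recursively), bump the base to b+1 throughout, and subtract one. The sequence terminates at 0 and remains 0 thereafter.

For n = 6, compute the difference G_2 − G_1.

0

step 0: 6 = 4 + 2; sub 5 for 4: 5 + 2; = 7; G_1 = 7−1 = 6
step 1: 6 = 5 + 1; sub 6 for 5: 6 + 1; = 7; G_2 = 7−1 = 6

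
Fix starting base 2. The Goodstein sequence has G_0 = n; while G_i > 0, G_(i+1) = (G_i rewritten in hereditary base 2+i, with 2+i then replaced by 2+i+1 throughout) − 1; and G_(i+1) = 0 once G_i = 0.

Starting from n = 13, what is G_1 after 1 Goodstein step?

step 0: 13 = 2^(2 + 1) + 2^2 + 1; sub 3 for 2: 3^(3 + 1) + 3^3 + 1; = 109; G_1 = 109−1 = 108
step 1: 108 = 3^(3 + 1) + 3^3; sub 4 for 3: 4^(4 + 1) + 4^4; = 1280; G_2 = 1280−1 = 1279

108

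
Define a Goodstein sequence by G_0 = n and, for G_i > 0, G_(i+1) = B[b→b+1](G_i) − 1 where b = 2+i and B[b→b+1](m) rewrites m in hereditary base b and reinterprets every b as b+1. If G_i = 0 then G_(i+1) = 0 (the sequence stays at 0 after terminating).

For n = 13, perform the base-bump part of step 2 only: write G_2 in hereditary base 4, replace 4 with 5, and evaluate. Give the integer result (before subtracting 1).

16093

step 0: 13 = 2^(2 + 1) + 2^2 + 1; sub 3 for 2: 3^(3 + 1) + 3^3 + 1; = 109; G_1 = 109−1 = 108
step 1: 108 = 3^(3 + 1) + 3^3; sub 4 for 3: 4^(4 + 1) + 4^4; = 1280; G_2 = 1280−1 = 1279
step 2: 1279 = 4^(4 + 1) + 3·4^3 + 3·4^2 + 3·4 + 3; sub 5 for 4: 5^(5 + 1) + 3·5^3 + 3·5^2 + 3·5 + 3; = 16093; G_3 = 16093−1 = 16092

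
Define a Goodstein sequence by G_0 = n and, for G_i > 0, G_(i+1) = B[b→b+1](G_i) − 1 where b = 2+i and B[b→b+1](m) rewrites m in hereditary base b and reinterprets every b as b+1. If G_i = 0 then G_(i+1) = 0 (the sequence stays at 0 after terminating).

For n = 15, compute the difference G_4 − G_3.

307841

i=0: 15 = 2^(2 + 1) + 2^2 + 2 + 1 (b=2); 2→3: 3^(3 + 1) + 3^3 + 3 + 1 = 112; 112−1 = 111
i=1: 111 = 3^(3 + 1) + 3^3 + 3 (b=3); 3→4: 4^(4 + 1) + 4^4 + 4 = 1284; 1284−1 = 1283
i=2: 1283 = 4^(4 + 1) + 4^4 + 3 (b=4); 4→5: 5^(5 + 1) + 5^5 + 3 = 18753; 18753−1 = 18752
i=3: 18752 = 5^(5 + 1) + 5^5 + 2 (b=5); 5→6: 6^(6 + 1) + 6^6 + 2 = 326594; 326594−1 = 326593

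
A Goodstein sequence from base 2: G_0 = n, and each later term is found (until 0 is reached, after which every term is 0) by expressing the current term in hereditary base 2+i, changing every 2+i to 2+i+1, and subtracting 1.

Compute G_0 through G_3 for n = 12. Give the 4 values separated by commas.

G_0 = 12. HB_2(12) = 2^(2 + 1) + 2^2. Bump = 108. G_1 = 107.
G_1 = 107. HB_3(107) = 3^(3 + 1) + 2·3^2 + 2·3 + 2. Bump = 1066. G_2 = 1065.
G_2 = 1065. HB_4(1065) = 4^(4 + 1) + 2·4^2 + 2·4 + 1. Bump = 15686. G_3 = 15685.

12, 107, 1065, 15685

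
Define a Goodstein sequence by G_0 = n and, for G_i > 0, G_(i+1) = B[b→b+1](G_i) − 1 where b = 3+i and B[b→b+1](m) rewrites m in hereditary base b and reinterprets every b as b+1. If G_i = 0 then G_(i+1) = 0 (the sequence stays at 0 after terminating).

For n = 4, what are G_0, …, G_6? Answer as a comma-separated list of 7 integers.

4, 4, 4, 3, 2, 1, 0

G_0=4  [base 3] 3 + 1  →[3↦4]→  4 + 1 = 5  −1 ⇒ G_1=4
G_1=4  [base 4] 4  →[4↦5]→  5 = 5  −1 ⇒ G_2=4
G_2=4  [base 5] 4  →[5↦6]→  4 = 4  −1 ⇒ G_3=3
G_3=3  [base 6] 3  →[6↦7]→  3 = 3  −1 ⇒ G_4=2
G_4=2  [base 7] 2  →[7↦8]→  2 = 2  −1 ⇒ G_5=1
G_5=1  [base 8] 1  →[8↦9]→  1 = 1  −1 ⇒ G_6=0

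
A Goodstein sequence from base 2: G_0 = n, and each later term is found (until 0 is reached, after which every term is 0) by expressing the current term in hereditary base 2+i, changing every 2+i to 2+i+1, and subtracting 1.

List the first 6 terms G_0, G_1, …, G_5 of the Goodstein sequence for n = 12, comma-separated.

12, 107, 1065, 15685, 280019, 5764910

i=0: 12 = 2^(2 + 1) + 2^2 (b=2); 2→3: 3^(3 + 1) + 3^3 = 108; 108−1 = 107
i=1: 107 = 3^(3 + 1) + 2·3^2 + 2·3 + 2 (b=3); 3→4: 4^(4 + 1) + 2·4^2 + 2·4 + 2 = 1066; 1066−1 = 1065
i=2: 1065 = 4^(4 + 1) + 2·4^2 + 2·4 + 1 (b=4); 4→5: 5^(5 + 1) + 2·5^2 + 2·5 + 1 = 15686; 15686−1 = 15685
i=3: 15685 = 5^(5 + 1) + 2·5^2 + 2·5 (b=5); 5→6: 6^(6 + 1) + 2·6^2 + 2·6 = 280020; 280020−1 = 280019
i=4: 280019 = 6^(6 + 1) + 2·6^2 + 6 + 5 (b=6); 6→7: 7^(7 + 1) + 2·7^2 + 7 + 5 = 5764911; 5764911−1 = 5764910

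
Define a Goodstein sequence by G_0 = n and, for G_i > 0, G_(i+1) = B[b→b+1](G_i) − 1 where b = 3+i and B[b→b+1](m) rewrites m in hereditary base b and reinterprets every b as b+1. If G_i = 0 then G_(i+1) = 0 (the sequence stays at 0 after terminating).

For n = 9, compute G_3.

[0] 9 ≡ 3^2 (base 3). Lift 4: 16. −1: 15.
[1] 15 ≡ 3·4 + 3 (base 4). Lift 5: 18. −1: 17.
[2] 17 ≡ 3·5 + 2 (base 5). Lift 6: 20. −1: 19.

19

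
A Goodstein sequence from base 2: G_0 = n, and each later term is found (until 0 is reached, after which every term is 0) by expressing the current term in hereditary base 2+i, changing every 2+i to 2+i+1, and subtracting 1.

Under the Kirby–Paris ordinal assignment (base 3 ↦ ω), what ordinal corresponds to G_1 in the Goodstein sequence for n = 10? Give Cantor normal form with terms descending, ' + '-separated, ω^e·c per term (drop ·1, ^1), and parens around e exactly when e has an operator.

step 0: 10 = 2^(2 + 1) + 2; sub 3 for 2: 3^(3 + 1) + 3; = 84; G_1 = 84−1 = 83
step 1: 83 = 3^(3 + 1) + 2; sub 4 for 3: 4^(4 + 1) + 2; = 1026; G_2 = 1026−1 = 1025

ω^(ω + 1) + 2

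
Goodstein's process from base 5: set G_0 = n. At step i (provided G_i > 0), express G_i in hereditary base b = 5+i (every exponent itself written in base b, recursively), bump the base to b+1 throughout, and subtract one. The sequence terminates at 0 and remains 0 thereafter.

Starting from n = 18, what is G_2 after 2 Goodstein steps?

22

G_0 = 18. HB_5(18) = 3·5 + 3. Bump = 21. G_1 = 20.
G_1 = 20. HB_6(20) = 3·6 + 2. Bump = 23. G_2 = 22.
G_2 = 22. HB_7(22) = 3·7 + 1. Bump = 25. G_3 = 24.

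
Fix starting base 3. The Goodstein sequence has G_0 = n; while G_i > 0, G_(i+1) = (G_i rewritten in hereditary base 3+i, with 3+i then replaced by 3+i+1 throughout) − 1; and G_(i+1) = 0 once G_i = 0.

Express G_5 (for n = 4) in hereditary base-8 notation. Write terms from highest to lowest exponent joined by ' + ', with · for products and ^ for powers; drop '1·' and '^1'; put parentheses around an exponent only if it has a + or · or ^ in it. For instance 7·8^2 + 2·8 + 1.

1

i=0: 4 = 3 + 1 (b=3); 3→4: 4 + 1 = 5; 5−1 = 4
i=1: 4 = 4 (b=4); 4→5: 5 = 5; 5−1 = 4
i=2: 4 = 4 (b=5); 5→6: 4 = 4; 4−1 = 3
i=3: 3 = 3 (b=6); 6→7: 3 = 3; 3−1 = 2
i=4: 2 = 2 (b=7); 7→8: 2 = 2; 2−1 = 1
i=5: 1 = 1 (b=8); 8→9: 1 = 1; 1−1 = 0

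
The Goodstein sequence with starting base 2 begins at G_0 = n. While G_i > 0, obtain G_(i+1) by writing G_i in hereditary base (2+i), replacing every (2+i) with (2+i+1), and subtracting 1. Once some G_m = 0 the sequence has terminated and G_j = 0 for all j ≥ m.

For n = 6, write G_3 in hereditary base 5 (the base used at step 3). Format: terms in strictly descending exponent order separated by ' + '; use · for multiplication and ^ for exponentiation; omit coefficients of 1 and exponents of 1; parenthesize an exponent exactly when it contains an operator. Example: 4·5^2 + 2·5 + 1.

6 —HB2→ 2^2 + 2 —bump→ 3^3 + 3 = 30 —(−1)→ 29
29 —HB3→ 3^3 + 2 —bump→ 4^4 + 2 = 258 —(−1)→ 257
257 —HB4→ 4^4 + 1 —bump→ 5^5 + 1 = 3126 —(−1)→ 3125
3125 —HB5→ 5^5 —bump→ 6^6 = 46656 —(−1)→ 46655

5^5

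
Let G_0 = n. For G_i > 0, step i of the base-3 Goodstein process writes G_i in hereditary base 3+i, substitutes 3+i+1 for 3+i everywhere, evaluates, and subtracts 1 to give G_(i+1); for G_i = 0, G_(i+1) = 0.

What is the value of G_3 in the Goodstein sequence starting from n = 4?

base 3: 4 = 3 + 1; at 4: 4 + 1 = 5; next = 4
base 4: 4 = 4; at 5: 5 = 5; next = 4
base 5: 4 = 4; at 6: 4 = 4; next = 3
base 6: 3 = 3; at 7: 3 = 3; next = 2

3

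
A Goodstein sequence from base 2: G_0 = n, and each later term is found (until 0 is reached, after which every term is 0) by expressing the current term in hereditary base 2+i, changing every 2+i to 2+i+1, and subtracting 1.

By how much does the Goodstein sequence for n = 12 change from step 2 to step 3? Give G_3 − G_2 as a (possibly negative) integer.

14620

step 0: 12 = 2^(2 + 1) + 2^2; sub 3 for 2: 3^(3 + 1) + 3^3; = 108; G_1 = 108−1 = 107
step 1: 107 = 3^(3 + 1) + 2·3^2 + 2·3 + 2; sub 4 for 3: 4^(4 + 1) + 2·4^2 + 2·4 + 2; = 1066; G_2 = 1066−1 = 1065
step 2: 1065 = 4^(4 + 1) + 2·4^2 + 2·4 + 1; sub 5 for 4: 5^(5 + 1) + 2·5^2 + 2·5 + 1; = 15686; G_3 = 15686−1 = 15685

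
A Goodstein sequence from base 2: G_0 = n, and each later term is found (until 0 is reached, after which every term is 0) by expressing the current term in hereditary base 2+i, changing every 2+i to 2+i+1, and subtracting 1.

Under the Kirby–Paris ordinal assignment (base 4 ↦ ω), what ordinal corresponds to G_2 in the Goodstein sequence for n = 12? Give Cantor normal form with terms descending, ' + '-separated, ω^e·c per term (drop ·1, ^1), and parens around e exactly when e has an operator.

ω^(ω + 1) + ω^2·2 + ω·2 + 1

(0) 12|_2 = 2^(2 + 1) + 2^2 ↦ 3^(3 + 1) + 3^3|_3 = 108 ⇒ 107
(1) 107|_3 = 3^(3 + 1) + 2·3^2 + 2·3 + 2 ↦ 4^(4 + 1) + 2·4^2 + 2·4 + 2|_4 = 1066 ⇒ 1065
(2) 1065|_4 = 4^(4 + 1) + 2·4^2 + 2·4 + 1 ↦ 5^(5 + 1) + 2·5^2 + 2·5 + 1|_5 = 15686 ⇒ 15685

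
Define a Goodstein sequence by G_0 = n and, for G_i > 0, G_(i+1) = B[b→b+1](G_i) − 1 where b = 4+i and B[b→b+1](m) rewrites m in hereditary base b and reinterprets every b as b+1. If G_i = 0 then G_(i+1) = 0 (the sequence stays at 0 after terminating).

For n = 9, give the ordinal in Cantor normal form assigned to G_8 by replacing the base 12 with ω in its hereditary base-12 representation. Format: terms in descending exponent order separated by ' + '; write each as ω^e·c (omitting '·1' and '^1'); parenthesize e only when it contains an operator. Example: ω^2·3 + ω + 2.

11

G_0 = 9. HB_4(9) = 2·4 + 1. Bump = 11. G_1 = 10.
G_1 = 10. HB_5(10) = 2·5. Bump = 12. G_2 = 11.
G_2 = 11. HB_6(11) = 6 + 5. Bump = 12. G_3 = 11.
G_3 = 11. HB_7(11) = 7 + 4. Bump = 12. G_4 = 11.
G_4 = 11. HB_8(11) = 8 + 3. Bump = 12. G_5 = 11.
G_5 = 11. HB_9(11) = 9 + 2. Bump = 12. G_6 = 11.
G_6 = 11. HB_10(11) = 10 + 1. Bump = 12. G_7 = 11.
G_7 = 11. HB_11(11) = 11. Bump = 12. G_8 = 11.
G_8 = 11. HB_12(11) = 11. Bump = 11. G_9 = 10.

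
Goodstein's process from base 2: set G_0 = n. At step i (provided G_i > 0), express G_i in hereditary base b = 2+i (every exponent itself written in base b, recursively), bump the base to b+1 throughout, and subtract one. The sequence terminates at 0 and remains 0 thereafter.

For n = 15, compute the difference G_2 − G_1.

15 —HB2→ 2^(2 + 1) + 2^2 + 2 + 1 —bump→ 3^(3 + 1) + 3^3 + 3 + 1 = 112 —(−1)→ 111
111 —HB3→ 3^(3 + 1) + 3^3 + 3 —bump→ 4^(4 + 1) + 4^4 + 4 = 1284 —(−1)→ 1283

1172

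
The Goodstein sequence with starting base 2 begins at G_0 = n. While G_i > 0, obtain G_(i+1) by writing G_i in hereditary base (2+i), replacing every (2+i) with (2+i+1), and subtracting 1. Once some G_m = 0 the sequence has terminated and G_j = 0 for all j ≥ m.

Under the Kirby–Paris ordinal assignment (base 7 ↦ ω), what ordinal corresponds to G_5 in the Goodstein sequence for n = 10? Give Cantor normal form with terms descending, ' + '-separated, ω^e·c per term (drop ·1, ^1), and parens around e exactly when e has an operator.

[0] 10 ≡ 2^(2 + 1) + 2 (base 2). Lift 3: 84. −1: 83.
[1] 83 ≡ 3^(3 + 1) + 2 (base 3). Lift 4: 1026. −1: 1025.
[2] 1025 ≡ 4^(4 + 1) + 1 (base 4). Lift 5: 15626. −1: 15625.
[3] 15625 ≡ 5^(5 + 1) (base 5). Lift 6: 279936. −1: 279935.
[4] 279935 ≡ 5·6^6 + 5·6^5 + 5·6^4 + 5·6^3 + 5·6^2 + 5·6 + 5 (base 6). Lift 7: 4215755. −1: 4215754.
[5] 4215754 ≡ 5·7^7 + 5·7^5 + 5·7^4 + 5·7^3 + 5·7^2 + 5·7 + 4 (base 7). Lift 8: 84073324. −1: 84073323.

ω^ω·5 + ω^5·5 + ω^4·5 + ω^3·5 + ω^2·5 + ω·5 + 4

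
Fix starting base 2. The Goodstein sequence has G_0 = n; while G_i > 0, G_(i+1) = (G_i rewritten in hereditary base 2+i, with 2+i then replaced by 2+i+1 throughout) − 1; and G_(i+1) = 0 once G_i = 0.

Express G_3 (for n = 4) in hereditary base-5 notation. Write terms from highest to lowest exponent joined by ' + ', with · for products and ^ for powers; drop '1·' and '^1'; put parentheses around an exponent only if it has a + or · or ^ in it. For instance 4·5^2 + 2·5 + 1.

step 0: 4 = 2^2; sub 3 for 2: 3^3; = 27; G_1 = 27−1 = 26
step 1: 26 = 2·3^2 + 2·3 + 2; sub 4 for 3: 2·4^2 + 2·4 + 2; = 42; G_2 = 42−1 = 41
step 2: 41 = 2·4^2 + 2·4 + 1; sub 5 for 4: 2·5^2 + 2·5 + 1; = 61; G_3 = 61−1 = 60

2·5^2 + 2·5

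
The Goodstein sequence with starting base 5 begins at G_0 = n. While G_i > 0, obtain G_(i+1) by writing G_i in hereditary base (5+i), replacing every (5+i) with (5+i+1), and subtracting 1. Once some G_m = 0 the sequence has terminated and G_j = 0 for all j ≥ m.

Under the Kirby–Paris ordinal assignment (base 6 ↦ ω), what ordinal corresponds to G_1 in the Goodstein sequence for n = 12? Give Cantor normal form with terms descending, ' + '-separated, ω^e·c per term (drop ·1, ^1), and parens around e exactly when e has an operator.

(0) 12|_5 = 2·5 + 2 ↦ 2·6 + 2|_6 = 14 ⇒ 13
(1) 13|_6 = 2·6 + 1 ↦ 2·7 + 1|_7 = 15 ⇒ 14

ω·2 + 1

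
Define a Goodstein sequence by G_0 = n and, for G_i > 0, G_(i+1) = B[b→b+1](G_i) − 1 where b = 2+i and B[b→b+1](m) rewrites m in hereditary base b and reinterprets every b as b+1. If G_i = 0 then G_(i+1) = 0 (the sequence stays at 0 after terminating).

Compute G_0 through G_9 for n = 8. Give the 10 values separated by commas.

8, 80, 553, 6310, 93395, 1647195, 33554571, 774841151, 20000000211, 570623341475

8 —HB2→ 2^(2 + 1) —bump→ 3^(3 + 1) = 81 —(−1)→ 80
80 —HB3→ 2·3^3 + 2·3^2 + 2·3 + 2 —bump→ 2·4^4 + 2·4^2 + 2·4 + 2 = 554 —(−1)→ 553
553 —HB4→ 2·4^4 + 2·4^2 + 2·4 + 1 —bump→ 2·5^5 + 2·5^2 + 2·5 + 1 = 6311 —(−1)→ 6310
6310 —HB5→ 2·5^5 + 2·5^2 + 2·5 —bump→ 2·6^6 + 2·6^2 + 2·6 = 93396 —(−1)→ 93395
93395 —HB6→ 2·6^6 + 2·6^2 + 6 + 5 —bump→ 2·7^7 + 2·7^2 + 7 + 5 = 1647196 —(−1)→ 1647195
1647195 —HB7→ 2·7^7 + 2·7^2 + 7 + 4 —bump→ 2·8^8 + 2·8^2 + 8 + 4 = 33554572 —(−1)→ 33554571
33554571 —HB8→ 2·8^8 + 2·8^2 + 8 + 3 —bump→ 2·9^9 + 2·9^2 + 9 + 3 = 774841152 —(−1)→ 774841151
774841151 —HB9→ 2·9^9 + 2·9^2 + 9 + 2 —bump→ 2·10^10 + 2·10^2 + 10 + 2 = 20000000212 —(−1)→ 20000000211
20000000211 —HB10→ 2·10^10 + 2·10^2 + 10 + 1 —bump→ 2·11^11 + 2·11^2 + 11 + 1 = 570623341476 —(−1)→ 570623341475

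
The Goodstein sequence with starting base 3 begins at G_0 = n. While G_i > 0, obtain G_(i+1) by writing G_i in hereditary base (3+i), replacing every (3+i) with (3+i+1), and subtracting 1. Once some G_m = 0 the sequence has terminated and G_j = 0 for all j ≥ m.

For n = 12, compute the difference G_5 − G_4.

G_0=12  [base 3] 3^2 + 3  →[3↦4]→  4^2 + 4 = 20  −1 ⇒ G_1=19
G_1=19  [base 4] 4^2 + 3  →[4↦5]→  5^2 + 3 = 28  −1 ⇒ G_2=27
G_2=27  [base 5] 5^2 + 2  →[5↦6]→  6^2 + 2 = 38  −1 ⇒ G_3=37
G_3=37  [base 6] 6^2 + 1  →[6↦7]→  7^2 + 1 = 50  −1 ⇒ G_4=49
G_4=49  [base 7] 7^2  →[7↦8]→  8^2 = 64  −1 ⇒ G_5=63

14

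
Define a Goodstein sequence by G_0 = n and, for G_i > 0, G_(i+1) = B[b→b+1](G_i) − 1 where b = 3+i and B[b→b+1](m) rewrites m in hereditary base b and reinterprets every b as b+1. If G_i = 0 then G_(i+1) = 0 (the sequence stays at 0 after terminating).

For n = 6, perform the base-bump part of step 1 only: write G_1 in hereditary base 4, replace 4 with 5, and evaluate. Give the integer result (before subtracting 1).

8

step 0: 6 = 2·3; sub 4 for 3: 2·4; = 8; G_1 = 8−1 = 7
step 1: 7 = 4 + 3; sub 5 for 4: 5 + 3; = 8; G_2 = 8−1 = 7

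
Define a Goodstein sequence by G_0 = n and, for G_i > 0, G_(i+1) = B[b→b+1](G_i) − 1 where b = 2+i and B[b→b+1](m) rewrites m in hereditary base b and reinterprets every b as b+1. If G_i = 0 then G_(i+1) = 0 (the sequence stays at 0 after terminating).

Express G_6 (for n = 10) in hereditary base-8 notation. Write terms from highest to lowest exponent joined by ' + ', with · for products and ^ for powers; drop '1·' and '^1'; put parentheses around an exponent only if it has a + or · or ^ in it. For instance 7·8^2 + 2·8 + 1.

G_0=10  [base 2] 2^(2 + 1) + 2  →[2↦3]→  3^(3 + 1) + 3 = 84  −1 ⇒ G_1=83
G_1=83  [base 3] 3^(3 + 1) + 2  →[3↦4]→  4^(4 + 1) + 2 = 1026  −1 ⇒ G_2=1025
G_2=1025  [base 4] 4^(4 + 1) + 1  →[4↦5]→  5^(5 + 1) + 1 = 15626  −1 ⇒ G_3=15625
G_3=15625  [base 5] 5^(5 + 1)  →[5↦6]→  6^(6 + 1) = 279936  −1 ⇒ G_4=279935
G_4=279935  [base 6] 5·6^6 + 5·6^5 + 5·6^4 + 5·6^3 + 5·6^2 + 5·6 + 5  →[6↦7]→  5·7^7 + 5·7^5 + 5·7^4 + 5·7^3 + 5·7^2 + 5·7 + 5 = 4215755  −1 ⇒ G_5=4215754
G_5=4215754  [base 7] 5·7^7 + 5·7^5 + 5·7^4 + 5·7^3 + 5·7^2 + 5·7 + 4  →[7↦8]→  5·8^8 + 5·8^5 + 5·8^4 + 5·8^3 + 5·8^2 + 5·8 + 4 = 84073324  −1 ⇒ G_6=84073323

5·8^8 + 5·8^5 + 5·8^4 + 5·8^3 + 5·8^2 + 5·8 + 3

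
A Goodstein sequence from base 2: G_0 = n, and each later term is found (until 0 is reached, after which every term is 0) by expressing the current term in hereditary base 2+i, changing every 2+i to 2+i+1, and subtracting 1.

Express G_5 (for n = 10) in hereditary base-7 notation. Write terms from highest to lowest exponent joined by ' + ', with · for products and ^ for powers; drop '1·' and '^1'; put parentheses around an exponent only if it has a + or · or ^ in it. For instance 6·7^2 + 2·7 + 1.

5·7^7 + 5·7^5 + 5·7^4 + 5·7^3 + 5·7^2 + 5·7 + 4

base 2: 10 = 2^(2 + 1) + 2; at 3: 3^(3 + 1) + 3 = 84; next = 83
base 3: 83 = 3^(3 + 1) + 2; at 4: 4^(4 + 1) + 2 = 1026; next = 1025
base 4: 1025 = 4^(4 + 1) + 1; at 5: 5^(5 + 1) + 1 = 15626; next = 15625
base 5: 15625 = 5^(5 + 1); at 6: 6^(6 + 1) = 279936; next = 279935
base 6: 279935 = 5·6^6 + 5·6^5 + 5·6^4 + 5·6^3 + 5·6^2 + 5·6 + 5; at 7: 5·7^7 + 5·7^5 + 5·7^4 + 5·7^3 + 5·7^2 + 5·7 + 5 = 4215755; next = 4215754
base 7: 4215754 = 5·7^7 + 5·7^5 + 5·7^4 + 5·7^3 + 5·7^2 + 5·7 + 4; at 8: 5·8^8 + 5·8^5 + 5·8^4 + 5·8^3 + 5·8^2 + 5·8 + 4 = 84073324; next = 84073323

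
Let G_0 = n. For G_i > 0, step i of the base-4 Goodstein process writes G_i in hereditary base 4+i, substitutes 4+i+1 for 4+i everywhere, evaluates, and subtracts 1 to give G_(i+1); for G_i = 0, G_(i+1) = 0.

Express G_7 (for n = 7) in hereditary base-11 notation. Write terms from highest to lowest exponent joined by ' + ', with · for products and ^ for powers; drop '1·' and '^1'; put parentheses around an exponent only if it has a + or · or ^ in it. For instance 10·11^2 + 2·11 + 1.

4

(0) 7|_4 = 4 + 3 ↦ 5 + 3|_5 = 8 ⇒ 7
(1) 7|_5 = 5 + 2 ↦ 6 + 2|_6 = 8 ⇒ 7
(2) 7|_6 = 6 + 1 ↦ 7 + 1|_7 = 8 ⇒ 7
(3) 7|_7 = 7 ↦ 8|_8 = 8 ⇒ 7
(4) 7|_8 = 7 ↦ 7|_9 = 7 ⇒ 6
(5) 6|_9 = 6 ↦ 6|_10 = 6 ⇒ 5
(6) 5|_10 = 5 ↦ 5|_11 = 5 ⇒ 4
(7) 4|_11 = 4 ↦ 4|_12 = 4 ⇒ 3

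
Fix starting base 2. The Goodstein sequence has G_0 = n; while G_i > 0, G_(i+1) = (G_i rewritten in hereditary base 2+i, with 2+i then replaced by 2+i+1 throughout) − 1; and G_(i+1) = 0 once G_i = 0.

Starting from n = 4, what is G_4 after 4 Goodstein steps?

4 —HB2→ 2^2 —bump→ 3^3 = 27 —(−1)→ 26
26 —HB3→ 2·3^2 + 2·3 + 2 —bump→ 2·4^2 + 2·4 + 2 = 42 —(−1)→ 41
41 —HB4→ 2·4^2 + 2·4 + 1 —bump→ 2·5^2 + 2·5 + 1 = 61 —(−1)→ 60
60 —HB5→ 2·5^2 + 2·5 —bump→ 2·6^2 + 2·6 = 84 —(−1)→ 83

83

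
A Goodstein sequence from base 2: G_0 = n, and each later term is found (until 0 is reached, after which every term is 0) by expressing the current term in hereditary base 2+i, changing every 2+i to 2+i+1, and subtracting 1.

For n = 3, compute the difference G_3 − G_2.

-1

G_0=3  [base 2] 2 + 1  →[2↦3]→  3 + 1 = 4  −1 ⇒ G_1=3
G_1=3  [base 3] 3  →[3↦4]→  4 = 4  −1 ⇒ G_2=3
G_2=3  [base 4] 3  →[4↦5]→  3 = 3  −1 ⇒ G_3=2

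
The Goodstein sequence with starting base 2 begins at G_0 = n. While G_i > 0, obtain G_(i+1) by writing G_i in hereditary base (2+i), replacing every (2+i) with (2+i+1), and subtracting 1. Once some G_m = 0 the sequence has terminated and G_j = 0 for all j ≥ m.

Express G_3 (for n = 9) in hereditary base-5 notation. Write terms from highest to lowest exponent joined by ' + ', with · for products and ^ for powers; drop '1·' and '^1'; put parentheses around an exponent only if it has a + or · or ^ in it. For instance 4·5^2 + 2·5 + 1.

G_0=9  [base 2] 2^(2 + 1) + 1  →[2↦3]→  3^(3 + 1) + 1 = 82  −1 ⇒ G_1=81
G_1=81  [base 3] 3^(3 + 1)  →[3↦4]→  4^(4 + 1) = 1024  −1 ⇒ G_2=1023
G_2=1023  [base 4] 3·4^4 + 3·4^3 + 3·4^2 + 3·4 + 3  →[4↦5]→  3·5^5 + 3·5^3 + 3·5^2 + 3·5 + 3 = 9843  −1 ⇒ G_3=9842
G_3=9842  [base 5] 3·5^5 + 3·5^3 + 3·5^2 + 3·5 + 2  →[5↦6]→  3·6^6 + 3·6^3 + 3·6^2 + 3·6 + 2 = 140744  −1 ⇒ G_4=140743

3·5^5 + 3·5^3 + 3·5^2 + 3·5 + 2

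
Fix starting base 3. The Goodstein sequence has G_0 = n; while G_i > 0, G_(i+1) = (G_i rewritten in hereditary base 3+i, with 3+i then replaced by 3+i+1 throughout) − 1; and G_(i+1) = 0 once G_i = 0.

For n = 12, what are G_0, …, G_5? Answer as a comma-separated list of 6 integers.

i=0: 12 = 3^2 + 3 (b=3); 3→4: 4^2 + 4 = 20; 20−1 = 19
i=1: 19 = 4^2 + 3 (b=4); 4→5: 5^2 + 3 = 28; 28−1 = 27
i=2: 27 = 5^2 + 2 (b=5); 5→6: 6^2 + 2 = 38; 38−1 = 37
i=3: 37 = 6^2 + 1 (b=6); 6→7: 7^2 + 1 = 50; 50−1 = 49
i=4: 49 = 7^2 (b=7); 7→8: 8^2 = 64; 64−1 = 63

12, 19, 27, 37, 49, 63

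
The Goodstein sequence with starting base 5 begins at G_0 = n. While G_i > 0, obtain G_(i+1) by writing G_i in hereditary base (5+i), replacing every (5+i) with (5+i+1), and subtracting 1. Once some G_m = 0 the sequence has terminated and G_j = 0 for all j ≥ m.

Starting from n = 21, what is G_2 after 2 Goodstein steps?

27

[0] 21 ≡ 4·5 + 1 (base 5). Lift 6: 25. −1: 24.
[1] 24 ≡ 4·6 (base 6). Lift 7: 28. −1: 27.
[2] 27 ≡ 3·7 + 6 (base 7). Lift 8: 30. −1: 29.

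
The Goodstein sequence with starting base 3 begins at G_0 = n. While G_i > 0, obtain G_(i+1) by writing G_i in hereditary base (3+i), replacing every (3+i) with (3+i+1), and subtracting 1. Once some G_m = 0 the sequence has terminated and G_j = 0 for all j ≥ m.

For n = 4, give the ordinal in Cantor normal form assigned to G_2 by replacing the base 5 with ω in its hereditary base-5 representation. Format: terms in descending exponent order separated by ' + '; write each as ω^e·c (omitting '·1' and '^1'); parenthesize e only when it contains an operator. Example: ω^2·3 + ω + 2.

base 3: 4 = 3 + 1; at 4: 4 + 1 = 5; next = 4
base 4: 4 = 4; at 5: 5 = 5; next = 4

4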